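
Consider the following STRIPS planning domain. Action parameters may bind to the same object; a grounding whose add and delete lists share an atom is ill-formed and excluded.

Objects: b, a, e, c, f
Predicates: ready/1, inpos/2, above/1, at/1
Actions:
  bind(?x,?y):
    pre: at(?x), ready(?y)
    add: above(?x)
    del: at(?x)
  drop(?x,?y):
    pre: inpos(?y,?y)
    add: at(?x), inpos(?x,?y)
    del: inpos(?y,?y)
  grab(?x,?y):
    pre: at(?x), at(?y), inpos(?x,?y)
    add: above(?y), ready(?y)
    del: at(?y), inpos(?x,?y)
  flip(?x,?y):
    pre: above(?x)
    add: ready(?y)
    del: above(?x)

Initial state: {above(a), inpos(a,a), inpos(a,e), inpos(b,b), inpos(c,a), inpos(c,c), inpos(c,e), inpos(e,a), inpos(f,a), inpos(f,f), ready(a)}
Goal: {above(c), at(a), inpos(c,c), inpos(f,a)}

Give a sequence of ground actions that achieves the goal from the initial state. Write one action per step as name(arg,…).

1. drop(a,b)  →  {above(a), at(a), inpos(a,a), inpos(a,b), inpos(a,e), inpos(c,a), inpos(c,c), inpos(c,e), inpos(e,a), inpos(f,a), inpos(f,f), ready(a)}
2. drop(c,a)  →  {above(a), at(a), at(c), inpos(a,b), inpos(a,e), inpos(c,a), inpos(c,c), inpos(c,e), inpos(e,a), inpos(f,a), inpos(f,f), ready(a)}
3. bind(c,a)  →  {above(a), above(c), at(a), inpos(a,b), inpos(a,e), inpos(c,a), inpos(c,c), inpos(c,e), inpos(e,a), inpos(f,a), inpos(f,f), ready(a)}

drop(a,b); drop(c,a); bind(c,a)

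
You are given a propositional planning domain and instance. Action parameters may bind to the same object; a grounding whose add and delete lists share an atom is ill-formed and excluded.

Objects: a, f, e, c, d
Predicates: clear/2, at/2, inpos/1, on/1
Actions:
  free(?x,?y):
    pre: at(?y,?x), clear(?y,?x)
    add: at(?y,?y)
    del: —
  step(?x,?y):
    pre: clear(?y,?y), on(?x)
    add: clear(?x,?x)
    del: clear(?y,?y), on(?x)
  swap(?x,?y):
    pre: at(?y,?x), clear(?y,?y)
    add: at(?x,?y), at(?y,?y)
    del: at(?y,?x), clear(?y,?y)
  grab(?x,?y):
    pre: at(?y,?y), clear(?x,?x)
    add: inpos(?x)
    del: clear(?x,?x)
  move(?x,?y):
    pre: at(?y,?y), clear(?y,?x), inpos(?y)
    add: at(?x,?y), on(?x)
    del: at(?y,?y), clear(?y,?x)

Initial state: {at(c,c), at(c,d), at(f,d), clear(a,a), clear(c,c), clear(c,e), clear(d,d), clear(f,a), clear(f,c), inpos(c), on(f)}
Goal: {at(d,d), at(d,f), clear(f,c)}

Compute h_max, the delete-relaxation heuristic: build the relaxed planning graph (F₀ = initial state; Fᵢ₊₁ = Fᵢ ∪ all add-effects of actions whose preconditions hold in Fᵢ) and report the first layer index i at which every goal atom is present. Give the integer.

2

F0 = init (11 atoms)
F1 = F0 ∪ {at(d,c), at(e,c), clear(f,f), inpos(a), inpos(d), on(e)}  (17 atoms)
F2 = F1 ∪ {at(d,d), at(d,f), at(f,f), clear(e,e), inpos(f)}  (22 atoms)
goal ⊆ F2  ⇒  h_max = 2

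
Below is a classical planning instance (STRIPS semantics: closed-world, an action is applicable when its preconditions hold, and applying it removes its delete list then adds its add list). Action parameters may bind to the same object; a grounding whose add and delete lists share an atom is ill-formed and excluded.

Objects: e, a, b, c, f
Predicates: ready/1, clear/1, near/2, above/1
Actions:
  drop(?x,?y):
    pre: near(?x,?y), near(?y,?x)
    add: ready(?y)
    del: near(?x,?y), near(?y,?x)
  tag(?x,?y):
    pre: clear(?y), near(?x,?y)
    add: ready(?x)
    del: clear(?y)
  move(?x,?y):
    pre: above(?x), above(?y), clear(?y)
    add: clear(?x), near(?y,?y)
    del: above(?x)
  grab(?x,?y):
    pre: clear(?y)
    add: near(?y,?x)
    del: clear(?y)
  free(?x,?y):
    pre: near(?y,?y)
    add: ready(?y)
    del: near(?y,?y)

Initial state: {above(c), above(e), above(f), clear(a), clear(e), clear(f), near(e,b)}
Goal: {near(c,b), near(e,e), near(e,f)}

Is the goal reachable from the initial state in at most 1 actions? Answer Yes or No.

No

1. move(c,e)  →  {above(e), above(f), clear(a), clear(c), clear(e), clear(f), near(e,b), near(e,e)}
2. grab(b,c)  →  {above(e), above(f), clear(a), clear(e), clear(f), near(c,b), near(e,b), near(e,e)}
3. grab(f,e)  →  {above(e), above(f), clear(a), clear(f), near(c,b), near(e,b), near(e,e), near(e,f)}
optimal plan length = 3; 3 > 1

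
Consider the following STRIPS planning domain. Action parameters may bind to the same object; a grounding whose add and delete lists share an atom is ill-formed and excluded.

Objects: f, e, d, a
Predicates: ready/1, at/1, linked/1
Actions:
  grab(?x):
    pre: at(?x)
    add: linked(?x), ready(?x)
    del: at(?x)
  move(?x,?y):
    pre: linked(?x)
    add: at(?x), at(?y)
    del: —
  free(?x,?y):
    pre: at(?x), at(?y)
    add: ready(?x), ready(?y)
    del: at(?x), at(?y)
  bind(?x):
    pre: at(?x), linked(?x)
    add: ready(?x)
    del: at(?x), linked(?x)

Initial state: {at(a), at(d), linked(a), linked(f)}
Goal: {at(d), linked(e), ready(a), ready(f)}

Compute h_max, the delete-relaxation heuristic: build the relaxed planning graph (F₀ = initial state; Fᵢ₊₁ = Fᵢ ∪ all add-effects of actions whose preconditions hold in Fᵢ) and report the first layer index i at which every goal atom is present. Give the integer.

F0 = init (4 atoms)
F1 = F0 ∪ {at(e), at(f), linked(d), ready(a), ready(d)}  (9 atoms)
F2 = F1 ∪ {linked(e), ready(e), ready(f)}  (12 atoms)
goal ⊆ F2  ⇒  h_max = 2

2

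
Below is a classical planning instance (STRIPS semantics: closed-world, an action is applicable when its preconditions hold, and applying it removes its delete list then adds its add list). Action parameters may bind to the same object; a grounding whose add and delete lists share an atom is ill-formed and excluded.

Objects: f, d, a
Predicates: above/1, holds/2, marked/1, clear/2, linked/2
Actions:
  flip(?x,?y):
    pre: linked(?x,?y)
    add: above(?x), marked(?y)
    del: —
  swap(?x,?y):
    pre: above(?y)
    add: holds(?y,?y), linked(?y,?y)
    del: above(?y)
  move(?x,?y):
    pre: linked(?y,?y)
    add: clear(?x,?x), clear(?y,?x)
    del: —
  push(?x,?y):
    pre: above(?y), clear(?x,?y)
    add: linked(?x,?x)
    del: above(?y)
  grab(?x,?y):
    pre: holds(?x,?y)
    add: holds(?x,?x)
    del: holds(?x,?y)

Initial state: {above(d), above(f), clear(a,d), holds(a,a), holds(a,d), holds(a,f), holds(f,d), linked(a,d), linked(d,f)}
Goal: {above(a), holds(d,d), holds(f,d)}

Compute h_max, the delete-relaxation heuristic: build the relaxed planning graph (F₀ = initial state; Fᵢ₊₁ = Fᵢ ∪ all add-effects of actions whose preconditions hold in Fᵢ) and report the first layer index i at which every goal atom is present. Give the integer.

F0 = init (9 atoms)
F1 = F0 ∪ {above(a), holds(d,d), holds(f,f), linked(a,a), linked(d,d), linked(f,f), marked(d), marked(f)}  (17 atoms)
goal ⊆ F1  ⇒  h_max = 1

1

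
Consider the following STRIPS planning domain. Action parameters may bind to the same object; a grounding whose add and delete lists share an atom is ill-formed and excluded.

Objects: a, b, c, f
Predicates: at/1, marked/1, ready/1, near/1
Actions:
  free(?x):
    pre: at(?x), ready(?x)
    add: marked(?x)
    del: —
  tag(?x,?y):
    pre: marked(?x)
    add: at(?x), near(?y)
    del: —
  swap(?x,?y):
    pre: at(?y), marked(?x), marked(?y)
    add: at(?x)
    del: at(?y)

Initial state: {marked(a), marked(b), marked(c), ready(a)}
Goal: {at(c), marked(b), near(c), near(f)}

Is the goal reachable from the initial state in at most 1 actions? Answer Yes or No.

1. tag(a,c)  →  {at(a), marked(a), marked(b), marked(c), near(c), ready(a)}
2. tag(c,f)  →  {at(a), at(c), marked(a), marked(b), marked(c), near(c), near(f), ready(a)}
optimal plan length = 2; 2 > 1

No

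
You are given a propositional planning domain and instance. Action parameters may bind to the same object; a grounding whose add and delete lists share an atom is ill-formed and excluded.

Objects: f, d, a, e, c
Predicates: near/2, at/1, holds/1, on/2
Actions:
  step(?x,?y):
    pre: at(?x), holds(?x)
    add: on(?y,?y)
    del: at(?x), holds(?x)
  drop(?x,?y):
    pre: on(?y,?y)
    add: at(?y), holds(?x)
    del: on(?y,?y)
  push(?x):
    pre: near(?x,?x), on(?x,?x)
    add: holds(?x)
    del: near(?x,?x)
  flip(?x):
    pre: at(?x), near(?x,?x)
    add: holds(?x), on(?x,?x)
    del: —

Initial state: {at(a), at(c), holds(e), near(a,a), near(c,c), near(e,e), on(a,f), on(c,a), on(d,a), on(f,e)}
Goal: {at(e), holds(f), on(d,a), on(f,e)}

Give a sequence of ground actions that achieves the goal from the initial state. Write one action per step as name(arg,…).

1. flip(a)  →  {at(a), at(c), holds(a), holds(e), near(a,a), near(c,c), near(e,e), on(a,a), on(a,f), on(c,a), on(d,a), on(f,e)}
2. step(a,e)  →  {at(c), holds(e), near(a,a), near(c,c), near(e,e), on(a,a), on(a,f), on(c,a), on(d,a), on(e,e), on(f,e)}
3. drop(f,e)  →  {at(c), at(e), holds(e), holds(f), near(a,a), near(c,c), near(e,e), on(a,a), on(a,f), on(c,a), on(d,a), on(f,e)}

flip(a); step(a,e); drop(f,e)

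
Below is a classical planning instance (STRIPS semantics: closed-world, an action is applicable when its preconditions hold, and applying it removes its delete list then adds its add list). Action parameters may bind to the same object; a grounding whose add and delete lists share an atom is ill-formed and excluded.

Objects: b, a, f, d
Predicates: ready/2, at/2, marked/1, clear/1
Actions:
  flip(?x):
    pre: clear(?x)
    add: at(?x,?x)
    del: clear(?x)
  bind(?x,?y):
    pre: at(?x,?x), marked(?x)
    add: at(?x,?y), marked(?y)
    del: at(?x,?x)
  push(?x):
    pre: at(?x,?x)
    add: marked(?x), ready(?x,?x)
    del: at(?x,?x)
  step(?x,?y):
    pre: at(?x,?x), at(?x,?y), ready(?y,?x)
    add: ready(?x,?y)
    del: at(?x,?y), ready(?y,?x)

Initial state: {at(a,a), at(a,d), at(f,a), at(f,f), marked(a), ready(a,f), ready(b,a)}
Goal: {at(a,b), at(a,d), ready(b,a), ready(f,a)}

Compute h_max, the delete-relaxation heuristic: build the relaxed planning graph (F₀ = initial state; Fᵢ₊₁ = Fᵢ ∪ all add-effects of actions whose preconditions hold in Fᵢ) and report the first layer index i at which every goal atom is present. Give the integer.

F0 = init (7 atoms)
F1 = F0 ∪ {at(a,b), at(a,f), marked(b), marked(d), marked(f), ready(a,a), ready(f,a), ready(f,f)}  (15 atoms)
goal ⊆ F1  ⇒  h_max = 1

1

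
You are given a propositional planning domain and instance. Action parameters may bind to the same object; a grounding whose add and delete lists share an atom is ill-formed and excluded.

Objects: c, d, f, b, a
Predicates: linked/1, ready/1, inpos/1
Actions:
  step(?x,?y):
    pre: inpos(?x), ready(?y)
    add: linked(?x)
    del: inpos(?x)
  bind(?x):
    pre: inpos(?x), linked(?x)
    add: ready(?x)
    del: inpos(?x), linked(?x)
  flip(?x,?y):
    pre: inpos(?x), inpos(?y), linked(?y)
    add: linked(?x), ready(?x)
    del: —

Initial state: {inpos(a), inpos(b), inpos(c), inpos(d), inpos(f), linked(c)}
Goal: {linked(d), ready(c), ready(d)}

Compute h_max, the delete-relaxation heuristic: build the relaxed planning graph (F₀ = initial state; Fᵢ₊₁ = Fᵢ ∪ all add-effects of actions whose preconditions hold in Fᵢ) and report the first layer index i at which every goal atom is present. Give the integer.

F0 = init (6 atoms)
F1 = F0 ∪ {linked(a), linked(b), linked(d), linked(f), ready(a), ready(b), ready(c), ready(d), ready(f)}  (15 atoms)
goal ⊆ F1  ⇒  h_max = 1

1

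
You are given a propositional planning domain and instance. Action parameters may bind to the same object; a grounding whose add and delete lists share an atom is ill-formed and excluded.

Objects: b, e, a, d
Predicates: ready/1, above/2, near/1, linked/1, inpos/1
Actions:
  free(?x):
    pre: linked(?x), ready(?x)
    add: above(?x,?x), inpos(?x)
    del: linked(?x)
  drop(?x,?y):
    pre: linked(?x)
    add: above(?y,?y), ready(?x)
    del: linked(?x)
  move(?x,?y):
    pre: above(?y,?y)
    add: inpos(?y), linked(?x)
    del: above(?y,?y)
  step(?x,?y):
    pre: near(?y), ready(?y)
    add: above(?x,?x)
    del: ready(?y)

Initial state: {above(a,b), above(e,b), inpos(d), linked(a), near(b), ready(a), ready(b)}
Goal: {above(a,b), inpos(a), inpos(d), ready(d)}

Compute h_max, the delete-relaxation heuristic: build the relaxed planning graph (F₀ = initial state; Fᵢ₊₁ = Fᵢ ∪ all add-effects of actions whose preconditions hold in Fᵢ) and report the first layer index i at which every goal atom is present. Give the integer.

3

F0 = init (7 atoms)
F1 = F0 ∪ {above(a,a), above(b,b), above(d,d), above(e,e), inpos(a)}  (12 atoms)
F2 = F1 ∪ {inpos(b), inpos(e), linked(b), linked(d), linked(e)}  (17 atoms)
F3 = F2 ∪ {ready(d), ready(e)}  (19 atoms)
goal ⊆ F3  ⇒  h_max = 3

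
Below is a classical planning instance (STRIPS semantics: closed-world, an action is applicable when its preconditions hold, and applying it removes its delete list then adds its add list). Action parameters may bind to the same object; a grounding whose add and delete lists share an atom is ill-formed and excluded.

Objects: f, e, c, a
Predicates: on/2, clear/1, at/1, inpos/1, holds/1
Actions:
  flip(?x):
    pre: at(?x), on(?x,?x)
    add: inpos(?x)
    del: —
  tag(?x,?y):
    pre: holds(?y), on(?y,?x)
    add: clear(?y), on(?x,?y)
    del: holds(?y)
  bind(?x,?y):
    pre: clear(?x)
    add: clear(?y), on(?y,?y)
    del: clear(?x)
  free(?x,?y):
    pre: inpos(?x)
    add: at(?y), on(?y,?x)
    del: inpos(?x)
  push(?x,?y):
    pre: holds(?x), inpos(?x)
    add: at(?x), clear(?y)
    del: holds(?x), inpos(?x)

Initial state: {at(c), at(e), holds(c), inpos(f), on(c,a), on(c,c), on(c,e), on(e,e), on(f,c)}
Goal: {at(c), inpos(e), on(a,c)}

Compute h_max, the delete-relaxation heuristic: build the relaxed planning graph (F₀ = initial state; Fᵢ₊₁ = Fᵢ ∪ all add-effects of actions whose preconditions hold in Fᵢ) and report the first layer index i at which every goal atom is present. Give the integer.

F0 = init (9 atoms)
F1 = F0 ∪ {at(a), at(f), clear(c), inpos(c), inpos(e), on(a,c), on(a,f), on(c,f), on(e,c), on(e,f), on(f,f)}  (20 atoms)
goal ⊆ F1  ⇒  h_max = 1

1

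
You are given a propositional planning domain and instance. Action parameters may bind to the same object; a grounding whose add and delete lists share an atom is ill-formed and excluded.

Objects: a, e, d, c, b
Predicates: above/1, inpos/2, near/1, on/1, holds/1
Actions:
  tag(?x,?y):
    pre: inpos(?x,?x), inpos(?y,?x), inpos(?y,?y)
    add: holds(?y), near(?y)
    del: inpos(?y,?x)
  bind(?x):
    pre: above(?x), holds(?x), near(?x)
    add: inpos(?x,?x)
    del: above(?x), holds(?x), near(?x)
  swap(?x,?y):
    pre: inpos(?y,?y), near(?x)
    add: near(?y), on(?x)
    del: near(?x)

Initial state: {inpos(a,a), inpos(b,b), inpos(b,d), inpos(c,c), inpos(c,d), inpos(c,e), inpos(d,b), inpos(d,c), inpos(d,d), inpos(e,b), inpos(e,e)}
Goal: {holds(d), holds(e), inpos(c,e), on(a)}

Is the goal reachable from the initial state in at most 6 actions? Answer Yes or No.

1. tag(a,a)  →  {holds(a), inpos(b,b), inpos(b,d), inpos(c,c), inpos(c,d), inpos(c,e), inpos(d,b), inpos(d,c), inpos(d,d), inpos(e,b), inpos(e,e), near(a)}
2. tag(e,e)  →  {holds(a), holds(e), inpos(b,b), inpos(b,d), inpos(c,c), inpos(c,d), inpos(c,e), inpos(d,b), inpos(d,c), inpos(d,d), inpos(e,b), near(a), near(e)}
3. tag(d,d)  →  {holds(a), holds(d), holds(e), inpos(b,b), inpos(b,d), inpos(c,c), inpos(c,d), inpos(c,e), inpos(d,b), inpos(d,c), inpos(e,b), near(a), near(d), near(e)}
4. swap(a,c)  →  {holds(a), holds(d), holds(e), inpos(b,b), inpos(b,d), inpos(c,c), inpos(c,d), inpos(c,e), inpos(d,b), inpos(d,c), inpos(e,b), near(c), near(d), near(e), on(a)}
optimal plan length = 4; 4 ≤ 6

Yes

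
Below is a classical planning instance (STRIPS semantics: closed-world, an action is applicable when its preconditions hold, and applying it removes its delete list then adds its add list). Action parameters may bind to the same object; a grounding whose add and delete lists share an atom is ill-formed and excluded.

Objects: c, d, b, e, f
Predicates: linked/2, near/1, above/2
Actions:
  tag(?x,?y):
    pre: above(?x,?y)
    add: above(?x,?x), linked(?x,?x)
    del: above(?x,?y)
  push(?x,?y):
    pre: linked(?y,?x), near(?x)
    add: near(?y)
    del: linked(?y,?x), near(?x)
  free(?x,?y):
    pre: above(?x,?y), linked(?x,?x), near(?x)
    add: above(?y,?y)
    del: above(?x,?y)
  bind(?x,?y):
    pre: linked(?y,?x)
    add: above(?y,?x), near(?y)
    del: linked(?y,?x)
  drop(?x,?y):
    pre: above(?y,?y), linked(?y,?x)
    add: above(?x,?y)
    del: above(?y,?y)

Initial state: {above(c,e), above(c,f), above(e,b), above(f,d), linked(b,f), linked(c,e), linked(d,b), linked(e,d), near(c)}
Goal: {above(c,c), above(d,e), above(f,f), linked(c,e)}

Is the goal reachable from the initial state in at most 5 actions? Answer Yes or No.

Yes

1. tag(c,e)  →  {above(c,c), above(c,f), above(e,b), above(f,d), linked(b,f), linked(c,c), linked(c,e), linked(d,b), linked(e,d), near(c)}
2. tag(e,b)  →  {above(c,c), above(c,f), above(e,e), above(f,d), linked(b,f), linked(c,c), linked(c,e), linked(d,b), linked(e,d), linked(e,e), near(c)}
3. tag(f,d)  →  {above(c,c), above(c,f), above(e,e), above(f,f), linked(b,f), linked(c,c), linked(c,e), linked(d,b), linked(e,d), linked(e,e), linked(f,f), near(c)}
4. drop(d,e)  →  {above(c,c), above(c,f), above(d,e), above(f,f), linked(b,f), linked(c,c), linked(c,e), linked(d,b), linked(e,d), linked(e,e), linked(f,f), near(c)}
optimal plan length = 4; 4 ≤ 5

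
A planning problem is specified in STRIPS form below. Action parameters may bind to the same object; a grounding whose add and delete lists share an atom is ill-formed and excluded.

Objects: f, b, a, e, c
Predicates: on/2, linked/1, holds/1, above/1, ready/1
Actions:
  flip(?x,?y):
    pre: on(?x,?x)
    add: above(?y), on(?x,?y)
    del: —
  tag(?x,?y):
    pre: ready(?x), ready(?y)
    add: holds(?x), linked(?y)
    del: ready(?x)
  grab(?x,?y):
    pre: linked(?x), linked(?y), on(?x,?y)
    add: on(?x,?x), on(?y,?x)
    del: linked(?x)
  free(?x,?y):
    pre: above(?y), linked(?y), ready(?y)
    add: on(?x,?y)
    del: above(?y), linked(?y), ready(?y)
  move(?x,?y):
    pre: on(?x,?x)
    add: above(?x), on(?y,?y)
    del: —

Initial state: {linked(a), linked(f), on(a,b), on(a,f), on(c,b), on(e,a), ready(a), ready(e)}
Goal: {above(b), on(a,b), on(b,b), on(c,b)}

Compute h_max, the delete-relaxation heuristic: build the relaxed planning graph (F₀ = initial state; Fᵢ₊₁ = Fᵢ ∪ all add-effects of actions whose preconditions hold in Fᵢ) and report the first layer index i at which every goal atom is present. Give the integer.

2

F0 = init (8 atoms)
F1 = F0 ∪ {holds(a), holds(e), linked(e), on(a,a), on(f,a)}  (13 atoms)
F2 = F1 ∪ {above(a), above(b), above(c), above(e), above(f), on(a,c), on(a,e), on(b,b), on(c,c), on(e,e), on(f,f)}  (24 atoms)
goal ⊆ F2  ⇒  h_max = 2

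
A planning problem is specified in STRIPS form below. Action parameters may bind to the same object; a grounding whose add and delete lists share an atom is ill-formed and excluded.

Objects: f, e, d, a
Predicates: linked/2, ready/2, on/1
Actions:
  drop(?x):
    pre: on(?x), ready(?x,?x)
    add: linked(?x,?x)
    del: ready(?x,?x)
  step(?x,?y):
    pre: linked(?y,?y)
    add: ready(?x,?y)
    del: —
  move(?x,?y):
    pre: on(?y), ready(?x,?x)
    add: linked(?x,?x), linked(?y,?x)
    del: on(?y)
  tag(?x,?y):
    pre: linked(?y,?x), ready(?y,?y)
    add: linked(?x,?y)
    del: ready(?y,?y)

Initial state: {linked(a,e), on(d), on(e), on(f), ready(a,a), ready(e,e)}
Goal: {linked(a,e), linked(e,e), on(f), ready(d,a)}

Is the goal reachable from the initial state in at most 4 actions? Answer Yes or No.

Yes

1. drop(e)  →  {linked(a,e), linked(e,e), on(d), on(e), on(f), ready(a,a)}
2. move(a,e)  →  {linked(a,a), linked(a,e), linked(e,a), linked(e,e), on(d), on(f), ready(a,a)}
3. step(d,a)  →  {linked(a,a), linked(a,e), linked(e,a), linked(e,e), on(d), on(f), ready(a,a), ready(d,a)}
optimal plan length = 3; 3 ≤ 4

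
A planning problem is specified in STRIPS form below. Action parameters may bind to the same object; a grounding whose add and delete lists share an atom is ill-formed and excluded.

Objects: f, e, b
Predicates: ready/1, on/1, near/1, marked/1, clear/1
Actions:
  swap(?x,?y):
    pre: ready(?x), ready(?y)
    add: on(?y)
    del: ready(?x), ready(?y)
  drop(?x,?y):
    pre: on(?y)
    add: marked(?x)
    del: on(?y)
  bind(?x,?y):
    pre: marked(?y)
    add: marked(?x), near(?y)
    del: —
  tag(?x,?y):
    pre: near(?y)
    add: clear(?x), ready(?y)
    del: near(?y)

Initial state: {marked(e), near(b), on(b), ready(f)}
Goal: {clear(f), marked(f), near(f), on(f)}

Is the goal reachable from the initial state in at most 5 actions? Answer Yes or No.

1. swap(f,f)  →  {marked(e), near(b), on(b), on(f)}
2. drop(f,b)  →  {marked(e), marked(f), near(b), on(f)}
3. bind(f,f)  →  {marked(e), marked(f), near(b), near(f), on(f)}
4. tag(f,b)  →  {clear(f), marked(e), marked(f), near(f), on(f), ready(b)}
optimal plan length = 4; 4 ≤ 5

Yes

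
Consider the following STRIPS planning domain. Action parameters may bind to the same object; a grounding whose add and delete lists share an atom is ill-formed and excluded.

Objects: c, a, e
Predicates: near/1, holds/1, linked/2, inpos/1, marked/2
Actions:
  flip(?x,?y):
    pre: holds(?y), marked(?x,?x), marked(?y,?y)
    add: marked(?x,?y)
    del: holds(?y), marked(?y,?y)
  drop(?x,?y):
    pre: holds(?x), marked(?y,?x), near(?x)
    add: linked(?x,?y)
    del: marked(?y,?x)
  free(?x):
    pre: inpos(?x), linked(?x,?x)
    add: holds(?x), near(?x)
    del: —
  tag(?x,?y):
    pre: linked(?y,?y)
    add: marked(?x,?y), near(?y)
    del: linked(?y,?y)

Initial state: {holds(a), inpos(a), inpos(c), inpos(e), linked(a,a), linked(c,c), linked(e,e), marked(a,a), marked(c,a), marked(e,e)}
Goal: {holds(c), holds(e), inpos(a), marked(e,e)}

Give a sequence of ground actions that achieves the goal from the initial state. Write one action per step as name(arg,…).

1. free(c)  →  {holds(a), holds(c), inpos(a), inpos(c), inpos(e), linked(a,a), linked(c,c), linked(e,e), marked(a,a), marked(c,a), marked(e,e), near(c)}
2. free(e)  →  {holds(a), holds(c), holds(e), inpos(a), inpos(c), inpos(e), linked(a,a), linked(c,c), linked(e,e), marked(a,a), marked(c,a), marked(e,e), near(c), near(e)}

free(c); free(e)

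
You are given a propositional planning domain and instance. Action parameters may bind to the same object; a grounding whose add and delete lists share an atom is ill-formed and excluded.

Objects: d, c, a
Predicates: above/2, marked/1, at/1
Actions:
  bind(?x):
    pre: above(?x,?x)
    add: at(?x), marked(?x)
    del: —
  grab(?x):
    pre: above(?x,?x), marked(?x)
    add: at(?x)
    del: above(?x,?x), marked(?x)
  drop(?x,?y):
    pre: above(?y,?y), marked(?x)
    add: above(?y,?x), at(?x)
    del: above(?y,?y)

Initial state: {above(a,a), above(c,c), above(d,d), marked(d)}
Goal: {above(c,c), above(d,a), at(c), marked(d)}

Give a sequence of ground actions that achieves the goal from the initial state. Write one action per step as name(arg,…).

1. bind(c)  →  {above(a,a), above(c,c), above(d,d), at(c), marked(c), marked(d)}
2. bind(a)  →  {above(a,a), above(c,c), above(d,d), at(a), at(c), marked(a), marked(c), marked(d)}
3. drop(a,d)  →  {above(a,a), above(c,c), above(d,a), at(a), at(c), marked(a), marked(c), marked(d)}

bind(c); bind(a); drop(a,d)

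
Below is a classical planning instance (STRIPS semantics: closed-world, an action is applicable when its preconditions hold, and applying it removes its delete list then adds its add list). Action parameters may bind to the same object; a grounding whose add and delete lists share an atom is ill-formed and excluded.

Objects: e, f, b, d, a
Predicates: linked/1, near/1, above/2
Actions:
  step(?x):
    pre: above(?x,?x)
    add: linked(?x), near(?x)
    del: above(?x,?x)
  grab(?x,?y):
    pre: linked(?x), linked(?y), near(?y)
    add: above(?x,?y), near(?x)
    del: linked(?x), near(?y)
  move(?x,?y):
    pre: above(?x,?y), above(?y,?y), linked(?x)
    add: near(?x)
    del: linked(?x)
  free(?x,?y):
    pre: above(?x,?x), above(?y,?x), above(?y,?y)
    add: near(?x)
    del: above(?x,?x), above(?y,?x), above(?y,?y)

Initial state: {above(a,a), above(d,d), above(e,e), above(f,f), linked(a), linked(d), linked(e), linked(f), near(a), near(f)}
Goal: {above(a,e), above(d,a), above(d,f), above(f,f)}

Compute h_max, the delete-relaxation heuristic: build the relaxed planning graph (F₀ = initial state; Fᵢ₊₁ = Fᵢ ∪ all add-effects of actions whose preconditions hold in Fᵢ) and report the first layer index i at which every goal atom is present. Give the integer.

2

F0 = init (10 atoms)
F1 = F0 ∪ {above(a,f), above(d,a), above(d,f), above(e,a), above(e,f), above(f,a), near(d), near(e)}  (18 atoms)
F2 = F1 ∪ {above(a,d), above(a,e), above(d,e), above(e,d), above(f,d), above(f,e)}  (24 atoms)
goal ⊆ F2  ⇒  h_max = 2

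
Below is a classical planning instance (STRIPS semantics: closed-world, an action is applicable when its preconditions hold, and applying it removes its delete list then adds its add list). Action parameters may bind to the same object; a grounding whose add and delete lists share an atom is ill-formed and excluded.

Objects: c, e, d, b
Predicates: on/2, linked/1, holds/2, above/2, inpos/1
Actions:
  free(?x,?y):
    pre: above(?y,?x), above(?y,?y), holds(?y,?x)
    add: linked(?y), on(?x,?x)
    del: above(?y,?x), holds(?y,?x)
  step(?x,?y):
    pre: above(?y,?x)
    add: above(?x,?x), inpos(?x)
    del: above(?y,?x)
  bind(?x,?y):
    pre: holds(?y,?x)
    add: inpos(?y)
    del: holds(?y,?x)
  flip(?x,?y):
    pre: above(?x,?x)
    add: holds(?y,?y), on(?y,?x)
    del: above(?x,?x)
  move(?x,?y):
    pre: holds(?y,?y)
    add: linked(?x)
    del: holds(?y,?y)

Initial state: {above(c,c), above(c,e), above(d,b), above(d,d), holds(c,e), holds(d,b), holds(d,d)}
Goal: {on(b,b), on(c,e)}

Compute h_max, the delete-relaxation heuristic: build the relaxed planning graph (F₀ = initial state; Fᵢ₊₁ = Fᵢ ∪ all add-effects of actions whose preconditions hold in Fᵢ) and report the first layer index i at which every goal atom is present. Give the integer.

F0 = init (7 atoms)
F1 = F0 ∪ {above(b,b), above(e,e), holds(b,b), holds(c,c), holds(e,e), inpos(b), inpos(c), inpos(d), inpos(e), linked(b), linked(c), linked(d), linked(e), on(b,b), on(b,c), on(b,d), on(c,c), on(c,d), on(d,c), on(d,d), on(e,c), on(e,d), on(e,e)}  (30 atoms)
F2 = F1 ∪ {on(b,e), on(c,b), on(c,e), on(d,b), on(d,e), on(e,b)}  (36 atoms)
goal ⊆ F2  ⇒  h_max = 2

2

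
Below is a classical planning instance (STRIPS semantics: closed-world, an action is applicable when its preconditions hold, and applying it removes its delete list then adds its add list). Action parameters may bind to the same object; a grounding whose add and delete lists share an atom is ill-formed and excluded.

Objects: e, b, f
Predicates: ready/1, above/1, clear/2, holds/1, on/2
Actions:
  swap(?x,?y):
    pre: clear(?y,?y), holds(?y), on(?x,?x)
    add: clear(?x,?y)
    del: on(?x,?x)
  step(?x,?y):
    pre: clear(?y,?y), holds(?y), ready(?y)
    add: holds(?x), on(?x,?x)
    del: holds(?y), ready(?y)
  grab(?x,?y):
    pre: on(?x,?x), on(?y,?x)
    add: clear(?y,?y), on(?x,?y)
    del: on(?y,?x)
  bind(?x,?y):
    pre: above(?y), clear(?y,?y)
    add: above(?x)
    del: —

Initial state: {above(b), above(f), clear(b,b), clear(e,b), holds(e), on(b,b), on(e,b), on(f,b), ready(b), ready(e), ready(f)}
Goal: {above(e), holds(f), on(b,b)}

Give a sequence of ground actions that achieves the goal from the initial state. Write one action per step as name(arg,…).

1. grab(b,e)  →  {above(b), above(f), clear(b,b), clear(e,b), clear(e,e), holds(e), on(b,b), on(b,e), on(f,b), ready(b), ready(e), ready(f)}
2. step(f,e)  →  {above(b), above(f), clear(b,b), clear(e,b), clear(e,e), holds(f), on(b,b), on(b,e), on(f,b), on(f,f), ready(b), ready(f)}
3. bind(e,b)  →  {above(b), above(e), above(f), clear(b,b), clear(e,b), clear(e,e), holds(f), on(b,b), on(b,e), on(f,b), on(f,f), ready(b), ready(f)}

grab(b,e); step(f,e); bind(e,b)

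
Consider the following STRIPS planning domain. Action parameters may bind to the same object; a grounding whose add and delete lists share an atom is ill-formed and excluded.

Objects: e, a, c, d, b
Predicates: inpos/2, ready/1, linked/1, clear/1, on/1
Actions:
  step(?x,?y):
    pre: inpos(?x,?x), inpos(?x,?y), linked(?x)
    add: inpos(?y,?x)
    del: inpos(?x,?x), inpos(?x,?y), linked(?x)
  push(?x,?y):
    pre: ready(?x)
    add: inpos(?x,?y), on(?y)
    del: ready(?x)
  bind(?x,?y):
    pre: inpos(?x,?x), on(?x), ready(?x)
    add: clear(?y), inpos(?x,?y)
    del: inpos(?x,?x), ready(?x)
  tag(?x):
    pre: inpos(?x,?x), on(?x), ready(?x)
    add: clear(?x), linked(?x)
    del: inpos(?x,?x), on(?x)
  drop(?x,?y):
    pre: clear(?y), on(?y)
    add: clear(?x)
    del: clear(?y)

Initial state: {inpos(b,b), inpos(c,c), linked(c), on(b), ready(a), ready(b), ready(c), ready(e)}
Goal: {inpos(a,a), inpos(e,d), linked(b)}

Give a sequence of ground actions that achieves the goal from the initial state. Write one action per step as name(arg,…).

1. push(e,d)  →  {inpos(b,b), inpos(c,c), inpos(e,d), linked(c), on(b), on(d), ready(a), ready(b), ready(c)}
2. push(a,a)  →  {inpos(a,a), inpos(b,b), inpos(c,c), inpos(e,d), linked(c), on(a), on(b), on(d), ready(b), ready(c)}
3. tag(b)  →  {clear(b), inpos(a,a), inpos(c,c), inpos(e,d), linked(b), linked(c), on(a), on(d), ready(b), ready(c)}

push(e,d); push(a,a); tag(b)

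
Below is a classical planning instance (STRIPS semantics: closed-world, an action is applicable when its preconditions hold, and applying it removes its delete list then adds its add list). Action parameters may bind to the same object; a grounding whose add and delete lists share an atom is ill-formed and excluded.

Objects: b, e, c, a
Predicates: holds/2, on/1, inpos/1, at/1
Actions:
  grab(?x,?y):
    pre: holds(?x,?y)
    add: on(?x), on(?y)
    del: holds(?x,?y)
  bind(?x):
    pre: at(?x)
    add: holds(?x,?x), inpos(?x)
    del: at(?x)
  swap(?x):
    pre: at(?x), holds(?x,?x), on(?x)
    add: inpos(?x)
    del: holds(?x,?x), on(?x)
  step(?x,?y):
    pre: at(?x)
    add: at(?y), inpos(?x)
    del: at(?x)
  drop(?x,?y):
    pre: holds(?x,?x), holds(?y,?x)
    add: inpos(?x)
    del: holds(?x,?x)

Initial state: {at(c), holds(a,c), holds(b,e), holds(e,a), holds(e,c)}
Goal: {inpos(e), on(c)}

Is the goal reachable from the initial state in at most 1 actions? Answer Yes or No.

1. grab(e,c)  →  {at(c), holds(a,c), holds(b,e), holds(e,a), on(c), on(e)}
2. step(c,e)  →  {at(e), holds(a,c), holds(b,e), holds(e,a), inpos(c), on(c), on(e)}
3. bind(e)  →  {holds(a,c), holds(b,e), holds(e,a), holds(e,e), inpos(c), inpos(e), on(c), on(e)}
optimal plan length = 3; 3 > 1

No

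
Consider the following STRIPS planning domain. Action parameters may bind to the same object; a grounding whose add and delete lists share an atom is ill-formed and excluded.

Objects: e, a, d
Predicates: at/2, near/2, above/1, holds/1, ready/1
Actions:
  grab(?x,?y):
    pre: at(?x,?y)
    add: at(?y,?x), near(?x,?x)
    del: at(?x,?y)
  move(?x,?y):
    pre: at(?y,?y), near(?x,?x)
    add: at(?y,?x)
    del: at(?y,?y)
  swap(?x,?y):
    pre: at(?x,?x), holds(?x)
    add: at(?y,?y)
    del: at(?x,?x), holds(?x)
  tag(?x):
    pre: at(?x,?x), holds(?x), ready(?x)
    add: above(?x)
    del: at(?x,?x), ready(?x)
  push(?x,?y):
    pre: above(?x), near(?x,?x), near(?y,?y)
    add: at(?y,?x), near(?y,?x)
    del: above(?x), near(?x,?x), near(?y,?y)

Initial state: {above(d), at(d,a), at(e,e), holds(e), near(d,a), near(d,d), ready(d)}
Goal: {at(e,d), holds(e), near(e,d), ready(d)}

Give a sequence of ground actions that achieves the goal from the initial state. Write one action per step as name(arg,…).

1. move(d,e)  →  {above(d), at(d,a), at(e,d), holds(e), near(d,a), near(d,d), ready(d)}
2. grab(e,d)  →  {above(d), at(d,a), at(d,e), holds(e), near(d,a), near(d,d), near(e,e), ready(d)}
3. push(d,e)  →  {at(d,a), at(d,e), at(e,d), holds(e), near(d,a), near(e,d), ready(d)}

move(d,e); grab(e,d); push(d,e)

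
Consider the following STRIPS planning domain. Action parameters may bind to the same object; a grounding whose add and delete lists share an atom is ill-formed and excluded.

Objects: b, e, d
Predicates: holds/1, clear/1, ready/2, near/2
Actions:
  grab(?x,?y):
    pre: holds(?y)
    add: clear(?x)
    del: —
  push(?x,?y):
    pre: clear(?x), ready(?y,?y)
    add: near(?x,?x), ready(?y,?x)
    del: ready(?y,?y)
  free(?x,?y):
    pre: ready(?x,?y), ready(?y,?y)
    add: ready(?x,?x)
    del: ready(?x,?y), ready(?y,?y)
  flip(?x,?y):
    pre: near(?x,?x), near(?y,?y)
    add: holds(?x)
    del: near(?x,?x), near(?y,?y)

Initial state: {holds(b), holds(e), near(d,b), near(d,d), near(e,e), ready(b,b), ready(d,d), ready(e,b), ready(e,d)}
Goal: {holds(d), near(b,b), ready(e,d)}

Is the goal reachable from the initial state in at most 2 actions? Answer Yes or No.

1. grab(b,b)  →  {clear(b), holds(b), holds(e), near(d,b), near(d,d), near(e,e), ready(b,b), ready(d,d), ready(e,b), ready(e,d)}
2. push(b,d)  →  {clear(b), holds(b), holds(e), near(b,b), near(d,b), near(d,d), near(e,e), ready(b,b), ready(d,b), ready(e,b), ready(e,d)}
3. flip(d,e)  →  {clear(b), holds(b), holds(d), holds(e), near(b,b), near(d,b), ready(b,b), ready(d,b), ready(e,b), ready(e,d)}
optimal plan length = 3; 3 > 2

No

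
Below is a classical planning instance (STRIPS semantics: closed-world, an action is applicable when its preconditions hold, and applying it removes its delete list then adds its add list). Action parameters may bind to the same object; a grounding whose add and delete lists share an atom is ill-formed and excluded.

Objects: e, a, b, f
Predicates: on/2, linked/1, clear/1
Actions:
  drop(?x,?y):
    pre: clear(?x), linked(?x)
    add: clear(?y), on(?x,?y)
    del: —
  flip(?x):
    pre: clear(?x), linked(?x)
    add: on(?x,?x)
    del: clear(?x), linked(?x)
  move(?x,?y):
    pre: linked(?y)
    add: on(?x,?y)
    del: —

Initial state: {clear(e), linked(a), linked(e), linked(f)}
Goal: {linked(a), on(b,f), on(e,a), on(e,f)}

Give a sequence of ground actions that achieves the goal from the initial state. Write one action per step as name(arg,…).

1. drop(e,a)  →  {clear(a), clear(e), linked(a), linked(e), linked(f), on(e,a)}
2. drop(e,f)  →  {clear(a), clear(e), clear(f), linked(a), linked(e), linked(f), on(e,a), on(e,f)}
3. move(b,f)  →  {clear(a), clear(e), clear(f), linked(a), linked(e), linked(f), on(b,f), on(e,a), on(e,f)}

drop(e,a); drop(e,f); move(b,f)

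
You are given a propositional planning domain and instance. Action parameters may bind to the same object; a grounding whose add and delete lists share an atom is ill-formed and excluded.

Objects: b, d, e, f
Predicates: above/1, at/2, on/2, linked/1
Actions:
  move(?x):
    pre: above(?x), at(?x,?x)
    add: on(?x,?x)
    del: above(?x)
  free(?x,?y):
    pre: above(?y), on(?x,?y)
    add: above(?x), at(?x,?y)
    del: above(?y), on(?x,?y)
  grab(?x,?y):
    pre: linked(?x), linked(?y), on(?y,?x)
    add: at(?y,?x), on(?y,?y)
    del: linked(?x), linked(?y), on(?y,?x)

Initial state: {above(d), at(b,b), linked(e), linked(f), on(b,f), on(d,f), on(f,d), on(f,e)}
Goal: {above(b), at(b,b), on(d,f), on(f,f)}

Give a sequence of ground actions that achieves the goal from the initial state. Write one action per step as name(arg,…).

free(f,d); free(b,f); grab(e,f)

1. free(f,d)  →  {above(f), at(b,b), at(f,d), linked(e), linked(f), on(b,f), on(d,f), on(f,e)}
2. free(b,f)  →  {above(b), at(b,b), at(b,f), at(f,d), linked(e), linked(f), on(d,f), on(f,e)}
3. grab(e,f)  →  {above(b), at(b,b), at(b,f), at(f,d), at(f,e), on(d,f), on(f,f)}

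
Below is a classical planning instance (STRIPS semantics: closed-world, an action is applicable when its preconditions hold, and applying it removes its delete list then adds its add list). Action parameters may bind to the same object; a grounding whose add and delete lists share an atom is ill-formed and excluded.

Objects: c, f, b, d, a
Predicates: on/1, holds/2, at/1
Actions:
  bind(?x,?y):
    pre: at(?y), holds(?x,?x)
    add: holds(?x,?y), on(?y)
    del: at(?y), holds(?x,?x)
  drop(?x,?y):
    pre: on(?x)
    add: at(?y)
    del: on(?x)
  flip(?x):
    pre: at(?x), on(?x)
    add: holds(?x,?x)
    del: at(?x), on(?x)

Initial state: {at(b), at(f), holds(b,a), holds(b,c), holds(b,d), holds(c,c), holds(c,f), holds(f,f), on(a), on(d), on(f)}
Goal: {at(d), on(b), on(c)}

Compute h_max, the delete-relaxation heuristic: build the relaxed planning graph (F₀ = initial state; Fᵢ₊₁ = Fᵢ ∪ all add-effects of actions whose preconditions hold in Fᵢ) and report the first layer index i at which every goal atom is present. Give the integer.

2

F0 = init (11 atoms)
F1 = F0 ∪ {at(a), at(c), at(d), holds(c,b), holds(f,b), on(b)}  (17 atoms)
F2 = F1 ∪ {holds(a,a), holds(b,b), holds(c,a), holds(c,d), holds(d,d), holds(f,a), holds(f,c), holds(f,d), on(c)}  (26 atoms)
goal ⊆ F2  ⇒  h_max = 2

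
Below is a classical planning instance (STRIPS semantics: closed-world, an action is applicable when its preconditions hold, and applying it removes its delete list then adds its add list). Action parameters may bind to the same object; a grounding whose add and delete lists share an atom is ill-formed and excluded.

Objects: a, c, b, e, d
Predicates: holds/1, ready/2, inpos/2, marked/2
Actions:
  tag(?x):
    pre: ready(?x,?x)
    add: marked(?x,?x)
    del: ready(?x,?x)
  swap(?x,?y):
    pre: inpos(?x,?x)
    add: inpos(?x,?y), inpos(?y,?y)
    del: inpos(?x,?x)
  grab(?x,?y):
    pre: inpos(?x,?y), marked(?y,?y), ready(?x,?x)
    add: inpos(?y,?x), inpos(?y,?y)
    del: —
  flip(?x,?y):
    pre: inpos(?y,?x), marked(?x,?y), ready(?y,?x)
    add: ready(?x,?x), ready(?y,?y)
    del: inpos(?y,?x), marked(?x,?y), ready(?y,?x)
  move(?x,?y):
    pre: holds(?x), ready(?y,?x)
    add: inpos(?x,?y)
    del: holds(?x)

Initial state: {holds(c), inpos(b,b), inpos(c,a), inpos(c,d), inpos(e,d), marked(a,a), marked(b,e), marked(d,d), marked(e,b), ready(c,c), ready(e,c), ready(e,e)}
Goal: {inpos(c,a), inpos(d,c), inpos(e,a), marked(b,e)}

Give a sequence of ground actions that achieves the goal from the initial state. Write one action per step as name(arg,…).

1. swap(b,e)  →  {holds(c), inpos(b,e), inpos(c,a), inpos(c,d), inpos(e,d), inpos(e,e), marked(a,a), marked(b,e), marked(d,d), marked(e,b), ready(c,c), ready(e,c), ready(e,e)}
2. swap(e,a)  →  {holds(c), inpos(a,a), inpos(b,e), inpos(c,a), inpos(c,d), inpos(e,a), inpos(e,d), marked(a,a), marked(b,e), marked(d,d), marked(e,b), ready(c,c), ready(e,c), ready(e,e)}
3. grab(c,d)  →  {holds(c), inpos(a,a), inpos(b,e), inpos(c,a), inpos(c,d), inpos(d,c), inpos(d,d), inpos(e,a), inpos(e,d), marked(a,a), marked(b,e), marked(d,d), marked(e,b), ready(c,c), ready(e,c), ready(e,e)}

swap(b,e); swap(e,a); grab(c,d)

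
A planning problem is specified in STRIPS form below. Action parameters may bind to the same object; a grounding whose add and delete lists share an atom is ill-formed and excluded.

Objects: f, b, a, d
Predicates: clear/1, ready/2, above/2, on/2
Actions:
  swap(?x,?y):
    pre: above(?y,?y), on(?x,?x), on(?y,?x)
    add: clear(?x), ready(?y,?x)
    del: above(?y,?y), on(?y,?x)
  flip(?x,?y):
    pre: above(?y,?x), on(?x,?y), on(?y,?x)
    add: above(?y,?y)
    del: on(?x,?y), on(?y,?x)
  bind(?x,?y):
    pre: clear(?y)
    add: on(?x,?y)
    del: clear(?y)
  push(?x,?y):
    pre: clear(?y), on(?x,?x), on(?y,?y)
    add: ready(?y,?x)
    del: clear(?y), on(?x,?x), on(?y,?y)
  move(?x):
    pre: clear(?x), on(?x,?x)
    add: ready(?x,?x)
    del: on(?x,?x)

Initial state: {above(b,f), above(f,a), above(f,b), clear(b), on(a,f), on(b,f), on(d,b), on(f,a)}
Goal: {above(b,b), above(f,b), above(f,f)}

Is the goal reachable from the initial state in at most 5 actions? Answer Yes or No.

Yes

1. flip(a,f)  →  {above(b,f), above(f,a), above(f,b), above(f,f), clear(b), on(b,f), on(d,b)}
2. bind(f,b)  →  {above(b,f), above(f,a), above(f,b), above(f,f), on(b,f), on(d,b), on(f,b)}
3. flip(f,b)  →  {above(b,b), above(b,f), above(f,a), above(f,b), above(f,f), on(d,b)}
optimal plan length = 3; 3 ≤ 5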